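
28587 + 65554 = 94141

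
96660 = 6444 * 15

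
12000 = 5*2400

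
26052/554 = 47 + 7/277 = 47.03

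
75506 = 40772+34734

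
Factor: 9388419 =3^1*1087^1*2879^1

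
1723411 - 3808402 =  - 2084991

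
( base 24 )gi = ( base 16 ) 192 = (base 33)c6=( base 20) 102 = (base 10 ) 402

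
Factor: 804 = 2^2*3^1*67^1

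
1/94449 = 1/94449 = 0.00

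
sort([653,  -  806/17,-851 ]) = [-851,-806/17,653 ] 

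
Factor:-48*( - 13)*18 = 11232 = 2^5*3^3 * 13^1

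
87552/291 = 300 + 84/97 = 300.87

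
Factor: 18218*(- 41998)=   -  765119564 = - 2^2*11^1*23^1 * 83^1  *  9109^1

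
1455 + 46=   1501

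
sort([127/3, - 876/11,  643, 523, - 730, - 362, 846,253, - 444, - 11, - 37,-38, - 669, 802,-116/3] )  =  [ - 730, - 669, - 444, - 362 , - 876/11, - 116/3, - 38, - 37, - 11 , 127/3,253 , 523, 643, 802, 846] 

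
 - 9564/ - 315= 30 + 38/105 = 30.36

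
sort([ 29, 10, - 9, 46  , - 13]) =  [ - 13, - 9 , 10 , 29,46 ]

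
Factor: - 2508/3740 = -3^1*5^ ( - 1) *17^( -1) * 19^1 = - 57/85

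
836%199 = 40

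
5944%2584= 776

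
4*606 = 2424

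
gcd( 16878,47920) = 2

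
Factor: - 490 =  - 2^1 * 5^1 * 7^2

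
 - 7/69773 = -7/69773 =- 0.00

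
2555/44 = 2555/44 = 58.07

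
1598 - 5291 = - 3693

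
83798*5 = 418990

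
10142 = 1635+8507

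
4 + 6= 10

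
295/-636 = -295/636 = - 0.46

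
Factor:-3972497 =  - 67^1*211^1*281^1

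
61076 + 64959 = 126035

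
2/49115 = 2/49115 = 0.00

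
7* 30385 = 212695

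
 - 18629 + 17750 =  - 879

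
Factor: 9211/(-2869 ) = -19^( - 1 ) * 61^1 = -  61/19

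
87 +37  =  124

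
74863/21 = 74863/21 = 3564.90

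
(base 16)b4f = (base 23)5AK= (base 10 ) 2895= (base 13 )1419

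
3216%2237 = 979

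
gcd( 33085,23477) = 1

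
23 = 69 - 46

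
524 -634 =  - 110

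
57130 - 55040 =2090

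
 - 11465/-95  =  120 + 13/19 = 120.68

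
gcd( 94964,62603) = 1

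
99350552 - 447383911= - 348033359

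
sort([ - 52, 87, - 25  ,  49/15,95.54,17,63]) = [ - 52, - 25, 49/15, 17, 63, 87 , 95.54]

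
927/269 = 927/269 = 3.45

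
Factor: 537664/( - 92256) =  - 2^1*3^(- 1)*31^ ( - 1)*271^1 =- 542/93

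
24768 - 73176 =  - 48408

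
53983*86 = 4642538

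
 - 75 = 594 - 669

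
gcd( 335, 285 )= 5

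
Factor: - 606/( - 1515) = 2/5 = 2^1 * 5^( - 1) 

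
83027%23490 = 12557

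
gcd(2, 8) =2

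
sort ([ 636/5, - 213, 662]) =[ - 213, 636/5,662 ]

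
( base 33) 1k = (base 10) 53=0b110101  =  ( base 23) 27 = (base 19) 2f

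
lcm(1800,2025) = 16200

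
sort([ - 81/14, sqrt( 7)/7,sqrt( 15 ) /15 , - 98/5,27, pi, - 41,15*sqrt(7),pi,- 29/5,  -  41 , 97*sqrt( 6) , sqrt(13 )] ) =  [- 41, - 41, - 98/5,  -  29/5, - 81/14,sqrt ( 15)/15,sqrt(7)/7, pi,pi, sqrt(13 ),27,15*sqrt(7), 97*sqrt ( 6) ] 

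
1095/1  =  1095 = 1095.00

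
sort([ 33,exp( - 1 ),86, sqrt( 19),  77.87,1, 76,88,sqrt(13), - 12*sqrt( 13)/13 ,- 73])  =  [ - 73,- 12*sqrt( 13)/13,exp(- 1),1,sqrt(  13),  sqrt ( 19 ),33,76,77.87, 86,88]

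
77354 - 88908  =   - 11554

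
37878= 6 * 6313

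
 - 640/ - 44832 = 20/1401 = 0.01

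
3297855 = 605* 5451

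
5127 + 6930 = 12057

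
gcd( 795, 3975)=795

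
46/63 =46/63 = 0.73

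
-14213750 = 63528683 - 77742433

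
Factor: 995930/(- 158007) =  - 2^1*3^(-1)*5^1 * 13^1*31^( - 1 )*47^1*163^1*1699^( - 1)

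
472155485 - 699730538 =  - 227575053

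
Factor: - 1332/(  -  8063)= 2^2*3^2*11^(-1 )*37^1*733^( -1)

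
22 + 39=61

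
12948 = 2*6474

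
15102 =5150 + 9952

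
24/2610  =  4/435 = 0.01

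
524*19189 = 10055036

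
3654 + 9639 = 13293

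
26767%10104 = 6559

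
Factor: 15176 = 2^3*7^1*271^1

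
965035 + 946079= 1911114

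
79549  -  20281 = 59268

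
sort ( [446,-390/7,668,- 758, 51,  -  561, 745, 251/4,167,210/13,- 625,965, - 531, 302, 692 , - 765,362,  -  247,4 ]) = [ - 765,-758, - 625, - 561 , - 531, - 247, - 390/7, 4, 210/13, 51, 251/4 , 167,302,362, 446,668, 692,745, 965]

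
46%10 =6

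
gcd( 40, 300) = 20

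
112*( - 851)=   -  95312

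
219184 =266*824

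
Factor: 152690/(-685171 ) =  - 2^1*5^1*563^(-1 )*1217^ ( - 1)*15269^1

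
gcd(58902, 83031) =3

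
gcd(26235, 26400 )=165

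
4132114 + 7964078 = 12096192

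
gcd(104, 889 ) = 1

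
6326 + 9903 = 16229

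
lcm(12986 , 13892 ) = 597356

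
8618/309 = 27+ 275/309 = 27.89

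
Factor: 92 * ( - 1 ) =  -2^2*23^1 = - 92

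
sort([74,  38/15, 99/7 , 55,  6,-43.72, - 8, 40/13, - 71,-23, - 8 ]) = [ - 71 ,-43.72 , - 23,-8, - 8,38/15,40/13 , 6,99/7, 55, 74 ] 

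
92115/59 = 92115/59= 1561.27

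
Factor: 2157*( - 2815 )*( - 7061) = 42874074255 = 3^1*5^1 * 23^1*307^1*563^1*719^1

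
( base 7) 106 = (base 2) 110111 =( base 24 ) 27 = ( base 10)55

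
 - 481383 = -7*68769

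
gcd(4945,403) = 1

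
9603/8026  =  9603/8026=1.20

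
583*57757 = 33672331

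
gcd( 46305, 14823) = 27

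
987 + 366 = 1353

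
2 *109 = 218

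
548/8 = 68 + 1/2= 68.50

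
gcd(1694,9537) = 11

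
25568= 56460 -30892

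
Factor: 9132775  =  5^2*401^1*911^1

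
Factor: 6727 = 7^1*31^2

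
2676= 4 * 669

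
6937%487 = 119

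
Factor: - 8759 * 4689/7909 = - 41070951/7909  =  - 3^2*11^( - 1)*19^1* 461^1*521^1*719^( - 1 )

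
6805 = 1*6805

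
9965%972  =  245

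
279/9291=93/3097=0.03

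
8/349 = 8/349 = 0.02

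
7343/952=1049/136  =  7.71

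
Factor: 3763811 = 3763811^1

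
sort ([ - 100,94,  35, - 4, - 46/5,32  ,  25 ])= [-100,-46/5, - 4,  25,32,35, 94 ]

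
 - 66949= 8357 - 75306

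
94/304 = 47/152= 0.31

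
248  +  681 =929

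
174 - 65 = 109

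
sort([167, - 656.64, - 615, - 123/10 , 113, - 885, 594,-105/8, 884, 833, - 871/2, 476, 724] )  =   [-885, - 656.64, - 615  , - 871/2, - 105/8, - 123/10,113, 167,476,594 , 724, 833, 884 ]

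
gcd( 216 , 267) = 3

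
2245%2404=2245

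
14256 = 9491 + 4765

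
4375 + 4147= 8522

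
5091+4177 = 9268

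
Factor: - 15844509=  - 3^2 * 53^1*59^1*563^1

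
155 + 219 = 374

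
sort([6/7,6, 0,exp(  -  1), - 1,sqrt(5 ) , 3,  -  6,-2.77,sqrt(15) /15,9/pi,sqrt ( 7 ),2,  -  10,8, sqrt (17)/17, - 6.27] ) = [ -10, -6.27,-6,- 2.77, - 1,0, sqrt(17 )/17,  sqrt( 15 )/15,exp(-1),6/7,2,sqrt( 5 ), sqrt(7),9/pi,  3, 6, 8] 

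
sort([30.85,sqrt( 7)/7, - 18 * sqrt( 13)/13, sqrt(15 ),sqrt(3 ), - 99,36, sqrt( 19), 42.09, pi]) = [  -  99, - 18*sqrt( 13)/13, sqrt( 7)/7  ,  sqrt( 3) , pi , sqrt( 15),sqrt(19), 30.85,36,42.09 ] 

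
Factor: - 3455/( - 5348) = 2^( -2 )*5^1*7^( - 1 )*191^(-1 )*691^1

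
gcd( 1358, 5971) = 7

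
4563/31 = 4563/31 = 147.19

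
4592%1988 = 616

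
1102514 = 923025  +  179489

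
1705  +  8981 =10686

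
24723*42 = 1038366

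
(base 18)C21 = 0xF55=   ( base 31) 42j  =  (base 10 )3925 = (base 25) 670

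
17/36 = 17/36 = 0.47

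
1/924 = 1/924  =  0.00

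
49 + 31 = 80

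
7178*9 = 64602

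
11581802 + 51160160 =62741962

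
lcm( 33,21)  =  231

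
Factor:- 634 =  - 2^1*317^1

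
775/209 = 775/209 = 3.71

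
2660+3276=5936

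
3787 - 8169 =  - 4382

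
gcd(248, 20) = 4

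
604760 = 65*9304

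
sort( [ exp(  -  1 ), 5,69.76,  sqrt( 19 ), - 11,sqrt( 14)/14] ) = [ - 11, sqrt (14 ) /14 , exp(  -  1 ), sqrt( 19 ),5 , 69.76 ] 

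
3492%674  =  122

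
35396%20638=14758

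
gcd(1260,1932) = 84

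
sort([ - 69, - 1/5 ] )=[  -  69, - 1/5 ] 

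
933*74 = 69042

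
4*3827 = 15308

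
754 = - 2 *( -377) 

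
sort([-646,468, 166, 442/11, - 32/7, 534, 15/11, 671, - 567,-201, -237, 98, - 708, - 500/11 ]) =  [ -708, - 646, - 567, - 237 ,  -  201, - 500/11 , - 32/7,15/11, 442/11, 98,166 , 468, 534,671 ] 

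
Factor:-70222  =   - 2^1*35111^1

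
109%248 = 109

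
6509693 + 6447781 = 12957474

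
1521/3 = 507 = 507.00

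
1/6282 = 1/6282 = 0.00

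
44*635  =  27940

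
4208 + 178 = 4386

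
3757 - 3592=165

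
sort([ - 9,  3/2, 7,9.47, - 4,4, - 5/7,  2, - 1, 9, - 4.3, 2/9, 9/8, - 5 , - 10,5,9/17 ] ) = [ - 10, - 9, - 5, - 4.3, - 4,-1,  -  5/7, 2/9,9/17,9/8,3/2,  2,4  ,  5, 7, 9, 9.47] 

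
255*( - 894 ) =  - 227970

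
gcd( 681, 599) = 1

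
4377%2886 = 1491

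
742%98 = 56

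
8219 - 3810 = 4409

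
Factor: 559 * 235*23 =5^1 * 13^1*23^1*43^1*47^1= 3021395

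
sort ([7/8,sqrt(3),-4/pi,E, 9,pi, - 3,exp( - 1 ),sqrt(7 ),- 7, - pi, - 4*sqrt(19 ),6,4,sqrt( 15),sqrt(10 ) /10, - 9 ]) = [ - 4* sqrt(19), - 9,  -  7 , -pi, - 3, - 4/pi,sqrt( 10 )/10, exp( -1 ), 7/8,sqrt(3) , sqrt( 7 ),E,pi,sqrt(15),4, 6,9]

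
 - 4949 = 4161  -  9110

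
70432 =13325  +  57107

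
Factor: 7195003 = 7195003^1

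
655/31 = 21 + 4/31 = 21.13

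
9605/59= 9605/59 = 162.80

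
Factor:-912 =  - 2^4*3^1*19^1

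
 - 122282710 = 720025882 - 842308592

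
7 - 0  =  7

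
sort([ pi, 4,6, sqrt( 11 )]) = [ pi,  sqrt( 11),4, 6]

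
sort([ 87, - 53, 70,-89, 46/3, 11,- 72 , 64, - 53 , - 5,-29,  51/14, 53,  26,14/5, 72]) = [ - 89,-72, - 53 , - 53,-29,-5, 14/5 , 51/14, 11, 46/3  ,  26, 53, 64, 70,  72, 87]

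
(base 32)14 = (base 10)36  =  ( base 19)1h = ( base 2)100100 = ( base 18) 20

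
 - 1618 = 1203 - 2821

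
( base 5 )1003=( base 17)79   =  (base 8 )200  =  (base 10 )128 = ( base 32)40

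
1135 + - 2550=  -  1415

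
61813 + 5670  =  67483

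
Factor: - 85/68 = - 5/4 = - 2^(  -  2) *5^1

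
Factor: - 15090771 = -3^1*5030257^1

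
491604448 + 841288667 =1332893115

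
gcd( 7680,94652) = 4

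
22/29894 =11/14947 =0.00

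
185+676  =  861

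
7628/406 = 3814/203 = 18.79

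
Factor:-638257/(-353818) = 2^(-1 )*19^(-1 )*787^1*811^1*9311^( - 1)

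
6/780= 1/130 = 0.01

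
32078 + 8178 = 40256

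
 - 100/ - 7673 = 100/7673 =0.01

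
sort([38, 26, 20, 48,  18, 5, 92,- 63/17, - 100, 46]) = [ - 100, - 63/17,5, 18, 20, 26,38, 46 , 48,92 ] 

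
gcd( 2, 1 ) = 1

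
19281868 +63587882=82869750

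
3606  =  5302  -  1696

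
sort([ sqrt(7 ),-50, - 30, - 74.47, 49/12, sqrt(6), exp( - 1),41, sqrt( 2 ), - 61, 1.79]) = [-74.47, - 61, - 50, - 30, exp( - 1),sqrt(2),1.79,sqrt (6) , sqrt (7),  49/12,41 ]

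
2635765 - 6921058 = - 4285293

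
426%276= 150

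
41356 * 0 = 0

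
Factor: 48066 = 2^1*3^1*8011^1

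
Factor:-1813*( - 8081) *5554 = 81370837562 = 2^1*7^2*37^1 * 2777^1*8081^1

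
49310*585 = 28846350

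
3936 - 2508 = 1428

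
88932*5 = 444660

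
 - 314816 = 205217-520033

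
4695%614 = 397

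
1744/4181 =1744/4181  =  0.42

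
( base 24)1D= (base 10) 37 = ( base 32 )15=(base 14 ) 29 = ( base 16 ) 25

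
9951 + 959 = 10910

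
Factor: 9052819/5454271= 41^(- 1)*151^(-1 )*881^( - 1)*9052819^1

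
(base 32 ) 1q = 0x3A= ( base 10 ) 58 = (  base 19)31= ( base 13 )46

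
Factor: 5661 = 3^2*17^1*37^1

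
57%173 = 57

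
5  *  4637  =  23185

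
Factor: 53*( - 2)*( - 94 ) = 2^2*47^1*53^1 =9964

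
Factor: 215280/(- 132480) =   -  13/8 = - 2^( - 3)*13^1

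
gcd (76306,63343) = 1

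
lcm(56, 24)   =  168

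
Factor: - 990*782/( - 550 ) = 7038/5 = 2^1 * 3^2 * 5^(-1)*17^1*23^1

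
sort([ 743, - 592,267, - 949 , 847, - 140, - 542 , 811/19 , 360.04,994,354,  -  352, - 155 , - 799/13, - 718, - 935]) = [ - 949,-935,  -  718, - 592, - 542 , - 352,-155 ,-140, - 799/13,  811/19,267, 354,  360.04,743,847, 994 ] 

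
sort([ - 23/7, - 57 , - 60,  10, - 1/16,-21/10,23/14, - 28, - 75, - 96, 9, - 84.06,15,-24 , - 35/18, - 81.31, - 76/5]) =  [ - 96, - 84.06,-81.31,-75,- 60, - 57, - 28, - 24,-76/5, - 23/7, - 21/10, - 35/18, - 1/16 , 23/14,9,10,15 ] 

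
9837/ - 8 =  - 1230 + 3/8 =-  1229.62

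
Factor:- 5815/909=-3^( - 2)*5^1*101^(- 1)*1163^1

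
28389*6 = 170334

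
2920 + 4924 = 7844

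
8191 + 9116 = 17307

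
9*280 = 2520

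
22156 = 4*5539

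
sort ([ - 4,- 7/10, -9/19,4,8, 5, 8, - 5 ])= [  -  5,-4,-7/10, - 9/19,4,5,8, 8 ]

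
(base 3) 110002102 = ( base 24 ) F75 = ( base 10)8813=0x226D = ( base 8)21155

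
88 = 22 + 66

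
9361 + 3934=13295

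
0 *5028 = 0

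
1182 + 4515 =5697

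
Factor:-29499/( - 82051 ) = 3^1*9833^1*82051^( - 1) 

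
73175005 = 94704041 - 21529036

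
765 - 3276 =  - 2511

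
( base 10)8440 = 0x20f8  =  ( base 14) 310C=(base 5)232230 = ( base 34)7A8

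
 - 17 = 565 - 582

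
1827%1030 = 797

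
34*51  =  1734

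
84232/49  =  84232/49  =  1719.02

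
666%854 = 666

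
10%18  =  10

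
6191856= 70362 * 88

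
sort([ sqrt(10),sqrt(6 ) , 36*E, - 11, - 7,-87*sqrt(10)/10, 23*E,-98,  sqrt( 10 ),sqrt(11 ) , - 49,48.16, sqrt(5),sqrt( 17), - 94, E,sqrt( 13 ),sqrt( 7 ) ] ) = [-98, - 94, - 49, - 87*sqrt( 10 )/10, - 11,-7,  sqrt (5 ),sqrt(6 ),sqrt(7),E,sqrt(10 ),sqrt ( 10), sqrt(11),sqrt(13), sqrt( 17 ),48.16,  23 *E,36 * E]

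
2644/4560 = 661/1140 = 0.58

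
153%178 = 153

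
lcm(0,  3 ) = 0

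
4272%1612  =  1048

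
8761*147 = 1287867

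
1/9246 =1/9246 = 0.00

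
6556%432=76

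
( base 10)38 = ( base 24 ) 1E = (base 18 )22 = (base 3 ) 1102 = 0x26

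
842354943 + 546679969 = 1389034912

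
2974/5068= 1487/2534 = 0.59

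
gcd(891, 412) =1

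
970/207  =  970/207  =  4.69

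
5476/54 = 101 + 11/27 = 101.41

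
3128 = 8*391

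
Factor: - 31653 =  - 3^2*3517^1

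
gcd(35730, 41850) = 90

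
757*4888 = 3700216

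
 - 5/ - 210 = 1/42=0.02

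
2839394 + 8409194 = 11248588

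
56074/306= 183+38/153 = 183.25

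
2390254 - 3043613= -653359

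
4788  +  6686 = 11474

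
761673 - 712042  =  49631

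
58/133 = 58/133=0.44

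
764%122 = 32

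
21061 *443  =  9330023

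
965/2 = 482 + 1/2 =482.50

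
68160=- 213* ( - 320)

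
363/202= 1 + 161/202 = 1.80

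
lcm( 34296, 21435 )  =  171480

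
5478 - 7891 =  - 2413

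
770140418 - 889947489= - 119807071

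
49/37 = 1+12/37  =  1.32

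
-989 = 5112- 6101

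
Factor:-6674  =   - 2^1*47^1*71^1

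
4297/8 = 4297/8 = 537.12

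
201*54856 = 11026056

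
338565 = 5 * 67713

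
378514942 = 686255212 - 307740270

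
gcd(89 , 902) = 1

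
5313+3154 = 8467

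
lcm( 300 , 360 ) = 1800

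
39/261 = 13/87 = 0.15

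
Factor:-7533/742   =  -2^( - 1)*3^5*7^( - 1)*31^1*53^( -1)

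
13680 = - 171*( - 80 )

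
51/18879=17/6293=0.00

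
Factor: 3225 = 3^1*5^2*43^1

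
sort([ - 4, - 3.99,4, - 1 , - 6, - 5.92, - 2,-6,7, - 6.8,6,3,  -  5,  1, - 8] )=[ - 8, - 6.8, - 6, - 6,- 5.92,-5, - 4, - 3.99, - 2, - 1, 1, 3,4,6,7 ]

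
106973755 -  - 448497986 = 555471741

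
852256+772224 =1624480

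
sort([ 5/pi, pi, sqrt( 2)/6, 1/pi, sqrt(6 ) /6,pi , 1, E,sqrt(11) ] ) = [ sqrt(2) /6, 1/pi,sqrt(6 ) /6, 1, 5/pi , E, pi, pi, sqrt(11) ] 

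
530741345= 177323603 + 353417742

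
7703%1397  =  718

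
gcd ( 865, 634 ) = 1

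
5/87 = 5/87=0.06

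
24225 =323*75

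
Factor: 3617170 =2^1*5^1*29^1*12473^1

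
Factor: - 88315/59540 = -17663/11908 = - 2^(- 2) *13^( - 1)*17^1*229^( - 1 )*1039^1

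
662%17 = 16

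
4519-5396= - 877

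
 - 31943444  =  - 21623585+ - 10319859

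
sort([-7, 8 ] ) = [ - 7,8] 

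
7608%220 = 128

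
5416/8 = 677 =677.00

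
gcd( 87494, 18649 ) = 1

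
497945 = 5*99589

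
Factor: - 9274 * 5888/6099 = -54605312/6099  =  - 2^9*3^( - 1)*19^(-1)*23^1*107^( - 1 )*4637^1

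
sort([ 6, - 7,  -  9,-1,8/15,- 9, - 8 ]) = [-9,  -  9, - 8,  -  7, - 1, 8/15, 6]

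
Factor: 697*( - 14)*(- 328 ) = 3200624 = 2^4 * 7^1*17^1 * 41^2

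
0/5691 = 0 = 0.00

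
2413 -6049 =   -  3636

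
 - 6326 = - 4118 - 2208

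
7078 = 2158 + 4920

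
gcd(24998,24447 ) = 29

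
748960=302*2480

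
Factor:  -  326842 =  - 2^1*17^1*9613^1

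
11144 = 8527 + 2617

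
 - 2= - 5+3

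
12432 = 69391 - 56959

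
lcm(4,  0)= 0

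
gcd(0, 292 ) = 292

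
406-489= - 83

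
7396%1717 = 528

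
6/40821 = 2/13607 = 0.00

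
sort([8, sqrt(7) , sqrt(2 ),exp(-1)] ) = [exp( - 1 ),sqrt( 2),sqrt ( 7),8] 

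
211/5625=211/5625 = 0.04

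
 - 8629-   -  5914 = -2715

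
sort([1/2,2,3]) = [ 1/2, 2,3]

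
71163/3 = 23721 = 23721.00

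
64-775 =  - 711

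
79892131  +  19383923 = 99276054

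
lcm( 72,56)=504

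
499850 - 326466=173384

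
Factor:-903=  - 3^1*7^1*43^1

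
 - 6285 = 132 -6417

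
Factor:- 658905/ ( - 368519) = 3^1*5^1* 13^1 * 31^1*109^1*401^ ( - 1)*  919^(- 1 ) 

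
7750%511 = 85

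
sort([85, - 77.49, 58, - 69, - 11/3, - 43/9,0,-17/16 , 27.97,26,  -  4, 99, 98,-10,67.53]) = [ -77.49, - 69  , - 10, - 43/9, - 4, - 11/3 , - 17/16, 0,26, 27.97 , 58, 67.53, 85, 98, 99 ]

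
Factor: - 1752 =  - 2^3 * 3^1*73^1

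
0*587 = 0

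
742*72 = 53424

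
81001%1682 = 265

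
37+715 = 752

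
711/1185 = 3/5 = 0.60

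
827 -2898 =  - 2071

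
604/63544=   151/15886 = 0.01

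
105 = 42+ 63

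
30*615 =18450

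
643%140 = 83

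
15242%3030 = 92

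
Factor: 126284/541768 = 131/562= 2^( -1)*131^1*281^(-1)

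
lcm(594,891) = 1782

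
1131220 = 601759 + 529461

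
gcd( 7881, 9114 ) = 3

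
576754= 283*2038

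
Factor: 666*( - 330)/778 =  - 109890/389 = -  2^1*3^3 * 5^1*11^1 * 37^1*  389^( - 1)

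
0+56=56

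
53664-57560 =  - 3896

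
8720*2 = 17440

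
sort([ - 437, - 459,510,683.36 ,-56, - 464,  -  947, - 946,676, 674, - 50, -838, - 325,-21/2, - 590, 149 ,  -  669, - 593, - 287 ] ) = [ - 947, - 946, - 838, - 669,  -  593,  -  590, - 464, - 459, - 437, - 325, - 287, - 56 , - 50, - 21/2, 149, 510,674,676, 683.36]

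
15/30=1/2 = 0.50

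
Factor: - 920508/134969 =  - 2^2 * 3^1*79^1 * 139^( - 1)  =  - 948/139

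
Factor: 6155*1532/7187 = 2^2*5^1*383^1*1231^1 * 7187^( - 1)  =  9429460/7187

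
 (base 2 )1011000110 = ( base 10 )710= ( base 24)15e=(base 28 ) pa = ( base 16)2C6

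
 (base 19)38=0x41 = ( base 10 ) 65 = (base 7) 122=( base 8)101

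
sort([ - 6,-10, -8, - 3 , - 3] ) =[-10, - 8, - 6,-3, - 3] 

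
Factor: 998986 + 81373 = 1080359 = 7^1*19^1*8123^1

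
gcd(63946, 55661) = 1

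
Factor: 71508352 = 2^7*179^1*3121^1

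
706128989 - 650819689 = 55309300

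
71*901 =63971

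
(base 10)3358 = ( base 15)EDD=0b110100011110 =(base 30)3ls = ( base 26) 4p4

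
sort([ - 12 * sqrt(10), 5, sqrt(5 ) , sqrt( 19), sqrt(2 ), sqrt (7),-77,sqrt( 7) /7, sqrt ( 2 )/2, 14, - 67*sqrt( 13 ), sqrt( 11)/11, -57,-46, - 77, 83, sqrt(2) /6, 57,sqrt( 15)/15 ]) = [ - 67*sqrt (13 ),-77, - 77, - 57,-46, - 12*sqrt(10), sqrt(2) /6, sqrt(15 )/15,sqrt( 11 ) /11, sqrt(7 )/7, sqrt( 2)/2, sqrt(  2), sqrt(5), sqrt(7),sqrt( 19 ), 5, 14, 57, 83]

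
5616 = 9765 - 4149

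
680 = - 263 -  - 943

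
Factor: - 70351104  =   - 2^8*3^1*47^1 * 1949^1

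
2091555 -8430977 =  - 6339422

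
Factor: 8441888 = 2^5*7^1 *13^2*223^1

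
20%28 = 20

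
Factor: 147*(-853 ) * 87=-3^2* 7^2*29^1*853^1 = -10909017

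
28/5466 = 14/2733 = 0.01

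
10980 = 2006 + 8974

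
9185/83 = 110 +55/83 = 110.66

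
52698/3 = 17566 = 17566.00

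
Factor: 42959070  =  2^1*3^2*5^1*7^1*11^1*6199^1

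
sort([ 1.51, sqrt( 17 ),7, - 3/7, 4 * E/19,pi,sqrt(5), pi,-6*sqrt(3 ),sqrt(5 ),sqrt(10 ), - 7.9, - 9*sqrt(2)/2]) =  [ - 6* sqrt (3) ,- 7.9,  -  9*sqrt( 2 ) /2, - 3/7, 4*E/19, 1.51,  sqrt(5),sqrt(5 ), pi, pi , sqrt(10),sqrt( 17),7 ] 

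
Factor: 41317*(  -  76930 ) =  - 2^1*5^1*7^2*79^1*157^1*523^1 = - 3178516810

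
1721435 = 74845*23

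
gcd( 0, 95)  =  95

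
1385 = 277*5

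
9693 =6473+3220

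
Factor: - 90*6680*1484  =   - 2^6*3^2*5^2*7^1*53^1 * 167^1 = - 892180800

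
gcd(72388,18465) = 1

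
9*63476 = 571284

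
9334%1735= 659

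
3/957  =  1/319= 0.00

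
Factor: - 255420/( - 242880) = 387/368 = 2^( - 4)*3^2*23^( - 1)* 43^1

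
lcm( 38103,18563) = 723957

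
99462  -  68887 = 30575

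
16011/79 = 16011/79 = 202.67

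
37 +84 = 121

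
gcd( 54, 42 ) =6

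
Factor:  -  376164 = -2^2*3^7*43^1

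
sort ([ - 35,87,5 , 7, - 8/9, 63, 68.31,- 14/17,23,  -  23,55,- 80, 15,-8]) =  [  -  80, - 35, - 23,  -  8, - 8/9,-14/17,  5,7,15,23, 55,63, 68.31, 87]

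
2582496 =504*5124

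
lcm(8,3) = 24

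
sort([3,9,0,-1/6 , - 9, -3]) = [-9 , - 3, - 1/6,  0,3, 9]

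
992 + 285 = 1277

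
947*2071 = 1961237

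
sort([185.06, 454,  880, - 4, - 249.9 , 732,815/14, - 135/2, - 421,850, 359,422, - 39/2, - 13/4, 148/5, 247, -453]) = [-453, - 421,-249.9,-135/2, - 39/2,  -  4, - 13/4, 148/5, 815/14, 185.06,247,359, 422,454, 732,850,  880]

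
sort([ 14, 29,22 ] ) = [ 14,  22,29 ] 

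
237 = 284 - 47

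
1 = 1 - 0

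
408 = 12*34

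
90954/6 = 15159= 15159.00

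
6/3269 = 6/3269= 0.00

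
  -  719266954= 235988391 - 955255345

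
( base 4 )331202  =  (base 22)830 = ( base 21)8JB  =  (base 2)111101100010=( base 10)3938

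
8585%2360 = 1505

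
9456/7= 1350 + 6/7= 1350.86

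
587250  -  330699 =256551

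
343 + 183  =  526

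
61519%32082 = 29437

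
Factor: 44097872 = 2^4*7^1*13^1 * 31^1*977^1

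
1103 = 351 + 752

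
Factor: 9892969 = 1321^1 *7489^1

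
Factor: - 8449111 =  - 11^1*768101^1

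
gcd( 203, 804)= 1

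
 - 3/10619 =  - 1+ 10616/10619 = - 0.00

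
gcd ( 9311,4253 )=1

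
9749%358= 83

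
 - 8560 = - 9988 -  - 1428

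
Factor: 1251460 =2^2  *  5^1 * 7^2*1277^1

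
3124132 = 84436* 37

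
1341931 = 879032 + 462899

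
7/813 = 7/813 = 0.01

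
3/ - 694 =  -3/694 = - 0.00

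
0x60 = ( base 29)39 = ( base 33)2U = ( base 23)44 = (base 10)96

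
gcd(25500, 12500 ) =500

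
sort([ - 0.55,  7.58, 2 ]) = [  -  0.55, 2, 7.58]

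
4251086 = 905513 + 3345573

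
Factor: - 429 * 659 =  - 3^1*11^1* 13^1*659^1 = - 282711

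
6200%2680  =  840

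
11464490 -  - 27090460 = 38554950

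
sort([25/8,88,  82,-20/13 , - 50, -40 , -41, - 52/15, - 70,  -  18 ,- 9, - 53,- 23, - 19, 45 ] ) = [ - 70, - 53,-50, - 41, - 40, - 23, - 19 , - 18,-9,-52/15, - 20/13 , 25/8,45, 82, 88]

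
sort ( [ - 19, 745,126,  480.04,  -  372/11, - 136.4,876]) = [ - 136.4 , - 372/11, - 19 , 126, 480.04,745, 876 ]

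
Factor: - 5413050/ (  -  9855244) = 2^( - 1)* 3^2*5^2*7^( - 1 )*23^1*29^( - 1 )*53^( - 1 ) * 229^(- 1 )*523^1 = 2706525/4927622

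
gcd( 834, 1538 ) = 2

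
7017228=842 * 8334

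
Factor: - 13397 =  - 13397^1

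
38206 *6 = 229236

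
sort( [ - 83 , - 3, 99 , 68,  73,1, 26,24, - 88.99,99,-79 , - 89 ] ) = [-89, - 88.99,-83, - 79, - 3 , 1,  24, 26,68,73, 99, 99]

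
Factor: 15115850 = 2^1 *5^2*302317^1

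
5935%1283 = 803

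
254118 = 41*6198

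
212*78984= 16744608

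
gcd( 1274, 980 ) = 98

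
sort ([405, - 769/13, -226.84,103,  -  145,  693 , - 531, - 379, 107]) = [ - 531, - 379, - 226.84, - 145, - 769/13,  103,107,405,693]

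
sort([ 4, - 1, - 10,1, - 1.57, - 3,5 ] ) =[- 10,-3, - 1.57,-1, 1 , 4,5 ]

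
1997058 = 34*58737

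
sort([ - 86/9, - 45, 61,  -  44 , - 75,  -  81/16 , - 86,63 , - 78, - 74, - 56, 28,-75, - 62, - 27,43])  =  [ - 86, - 78, -75 ,-75,-74, - 62,  -  56, - 45 , - 44, - 27,-86/9,-81/16,28, 43,61, 63 ] 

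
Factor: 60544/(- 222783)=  - 128/471= -2^7*3^( - 1 )*157^ (- 1 )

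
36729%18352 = 25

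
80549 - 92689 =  - 12140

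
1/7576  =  1/7576 = 0.00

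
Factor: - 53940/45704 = - 2^( - 1 ) * 3^1*5^1*31^1*197^( - 1) = - 465/394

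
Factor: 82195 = 5^1*17^1*967^1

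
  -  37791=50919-88710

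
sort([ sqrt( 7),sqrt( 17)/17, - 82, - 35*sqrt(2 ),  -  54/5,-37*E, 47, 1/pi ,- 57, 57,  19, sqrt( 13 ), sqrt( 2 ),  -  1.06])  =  [ - 37 * E, - 82,-57  , - 35*sqrt(2 ), - 54/5,- 1.06,  sqrt ( 17 )/17, 1/pi, sqrt(2 ), sqrt( 7), sqrt (13), 19,47, 57 ]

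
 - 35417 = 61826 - 97243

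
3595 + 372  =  3967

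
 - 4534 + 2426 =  - 2108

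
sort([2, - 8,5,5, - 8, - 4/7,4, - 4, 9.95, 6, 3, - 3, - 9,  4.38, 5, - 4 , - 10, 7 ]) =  [-10, - 9, - 8, - 8, - 4,-4,-3 ,- 4/7,2,  3,4,  4.38,5 , 5, 5,6, 7, 9.95 ]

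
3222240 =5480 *588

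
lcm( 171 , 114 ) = 342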